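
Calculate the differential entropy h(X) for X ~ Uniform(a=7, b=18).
2.3979 nats

We have X ~ Uniform(a=7, b=18).

The differential entropy measures the uncertainty or information content of the distribution.

For a Uniform distribution with a=7, b=18:
h(X) = 2.3979 nats

(In bits, this would be 3.4594 bits.)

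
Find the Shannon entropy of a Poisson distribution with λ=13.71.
2.7217 nats

We have X ~ Poisson(λ=13.71).

The Shannon entropy measures the uncertainty or information content of the distribution.

For a Poisson distribution with λ=13.71:
H(X) = 2.7217 nats

(In bits, this would be 3.9265 bits.)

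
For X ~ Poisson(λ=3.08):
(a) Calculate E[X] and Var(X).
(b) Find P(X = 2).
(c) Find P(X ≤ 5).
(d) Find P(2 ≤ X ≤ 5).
(a) E[X] = 3.0800, Var(X) = 3.0800
(b) P(X = 2) = 0.217994
(c) P(X ≤ 5) = 0.907803
(d) P(2 ≤ X ≤ 5) = 0.720289

We have X ~ Poisson(λ=3.08).

(a) Moments:
E[X] = 3.0800
Var(X) = 3.0800
σ = √Var(X) = 1.7550

(b) Point probability using PMF:
P(X = 2) = 0.217994

(c) Cumulative probability using CDF:
P(X ≤ 5) = F(5) = 0.907803

(d) Range probability:
P(2 ≤ X ≤ 5) = P(X ≤ 5) - P(X ≤ 1)
                   = F(5) - F(1)
                   = 0.907803 - 0.187514
                   = 0.720289

This means approximately 72.0% of outcomes fall in the interval [2, 5].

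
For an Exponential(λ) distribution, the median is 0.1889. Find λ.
λ = 3.6694

For X ~ Exponential(λ), the CDF is F(x) = 1 - e^(-λx).
The median m satisfies F(m) = 0.5:
1 - e^(-λm) = 0.5
e^(-λm) = 0.5
λm = ln(2)
m = ln(2) / λ

Given m = 0.1889:
λ = ln(2) / 0.1889 = 0.693147 / 0.1889 = 3.6694

Verification: ln(2) / 3.6694 = 0.1889 ✓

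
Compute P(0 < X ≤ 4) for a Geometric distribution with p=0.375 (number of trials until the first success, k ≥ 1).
0.847412

We have X ~ Geometric(p=0.375) (number of trials until the first success, k ≥ 1).

To find P(0 < X ≤ 4), we use:
P(0 < X ≤ 4) = P(X ≤ 4) - P(X ≤ 0)
                 = F(4) - F(0)
                 = 0.847412 - 0.000000
                 = 0.847412

So there's approximately a 84.7% chance that X falls in this range.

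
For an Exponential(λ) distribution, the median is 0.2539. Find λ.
λ = 2.7300

For X ~ Exponential(λ), the CDF is F(x) = 1 - e^(-λx).
The median m satisfies F(m) = 0.5:
1 - e^(-λm) = 0.5
e^(-λm) = 0.5
λm = ln(2)
m = ln(2) / λ

Given m = 0.2539:
λ = ln(2) / 0.2539 = 0.693147 / 0.2539 = 2.7300

Verification: ln(2) / 2.7300 = 0.2539 ✓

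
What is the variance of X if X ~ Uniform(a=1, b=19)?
27.0000

We have X ~ Uniform(a=1, b=19).

For a Uniform distribution with a=1, b=19:
Var(X) = 27.0000

The variance measures the spread of the distribution around the mean.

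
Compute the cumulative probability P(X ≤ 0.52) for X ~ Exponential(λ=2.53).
0.731687

We have X ~ Exponential(λ=2.53).

The CDF gives us P(X ≤ k).

Using the CDF:
P(X ≤ 0.52) = 0.731687

This means there's approximately a 73.2% chance that X is at most 0.52.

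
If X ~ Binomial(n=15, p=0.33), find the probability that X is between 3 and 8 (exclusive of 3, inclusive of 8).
0.754001

We have X ~ Binomial(n=15, p=0.33).

To find P(3 < X ≤ 8), we use:
P(3 < X ≤ 8) = P(X ≤ 8) - P(X ≤ 3)
                 = F(8) - F(3)
                 = 0.971131 - 0.217131
                 = 0.754001

So there's approximately a 75.4% chance that X falls in this range.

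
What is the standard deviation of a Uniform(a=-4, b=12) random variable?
4.6188

We have X ~ Uniform(a=-4, b=12).

For a Uniform distribution with a=-4, b=12:
σ = √Var(X) = 4.6188

The standard deviation is the square root of the variance.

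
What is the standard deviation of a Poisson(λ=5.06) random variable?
2.2494

We have X ~ Poisson(λ=5.06).

For a Poisson distribution with λ=5.06:
σ = √Var(X) = 2.2494

The standard deviation is the square root of the variance.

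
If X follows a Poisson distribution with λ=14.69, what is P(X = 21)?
0.026262

We have X ~ Poisson(λ=14.69).

For a Poisson distribution, the PMF gives us the probability of each outcome.

Using the PMF formula:
P(X = 21) = 0.026262

Rounded to 4 decimal places: 0.0263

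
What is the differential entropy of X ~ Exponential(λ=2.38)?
0.1329 nats

We have X ~ Exponential(λ=2.38).

The differential entropy measures the uncertainty or information content of the distribution.

For an Exponential distribution with λ=2.38:
h(X) = 0.1329 nats

(In bits, this would be 0.1917 bits.)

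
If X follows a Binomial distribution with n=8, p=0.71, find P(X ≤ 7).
0.935425

We have X ~ Binomial(n=8, p=0.71).

The CDF gives us P(X ≤ k).

Using the CDF:
P(X ≤ 7) = 0.935425

This means there's approximately a 93.5% chance that X is at most 7.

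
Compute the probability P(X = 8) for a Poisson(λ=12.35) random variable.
0.058114

We have X ~ Poisson(λ=12.35).

For a Poisson distribution, the PMF gives us the probability of each outcome.

Using the PMF formula:
P(X = 8) = 0.058114

Rounded to 4 decimal places: 0.0581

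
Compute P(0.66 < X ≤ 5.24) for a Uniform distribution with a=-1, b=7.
0.572500

We have X ~ Uniform(a=-1, b=7).

To find P(0.66 < X ≤ 5.24), we use:
P(0.66 < X ≤ 5.24) = P(X ≤ 5.24) - P(X ≤ 0.66)
                 = F(5.24) - F(0.66)
                 = 0.780000 - 0.207500
                 = 0.572500

So there's approximately a 57.2% chance that X falls in this range.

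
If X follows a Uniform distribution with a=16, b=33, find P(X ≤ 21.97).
0.351176

We have X ~ Uniform(a=16, b=33).

The CDF gives us P(X ≤ k).

Using the CDF:
P(X ≤ 21.97) = 0.351176

This means there's approximately a 35.1% chance that X is at most 21.97.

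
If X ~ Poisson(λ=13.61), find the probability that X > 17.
0.146187

We have X ~ Poisson(λ=13.61).

P(X > 17) = 1 - P(X ≤ 17)
                = 1 - F(17)
                = 1 - 0.853813
                = 0.146187

So there's approximately a 14.6% chance that X exceeds 17.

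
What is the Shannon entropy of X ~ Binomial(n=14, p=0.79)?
1.8223 nats

We have X ~ Binomial(n=14, p=0.79).

The Shannon entropy measures the uncertainty or information content of the distribution.

For a Binomial distribution with n=14, p=0.79:
H(X) = 1.8223 nats

(In bits, this would be 2.6290 bits.)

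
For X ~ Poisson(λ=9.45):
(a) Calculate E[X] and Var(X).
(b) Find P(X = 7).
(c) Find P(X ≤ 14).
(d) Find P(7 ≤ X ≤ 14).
(a) E[X] = 9.4500, Var(X) = 9.4500
(b) P(X = 7) = 0.105077
(c) P(X ≤ 14) = 0.942077
(d) P(7 ≤ X ≤ 14) = 0.773271

We have X ~ Poisson(λ=9.45).

(a) Moments:
E[X] = 9.4500
Var(X) = 9.4500
σ = √Var(X) = 3.0741

(b) Point probability using PMF:
P(X = 7) = 0.105077

(c) Cumulative probability using CDF:
P(X ≤ 14) = F(14) = 0.942077

(d) Range probability:
P(7 ≤ X ≤ 14) = P(X ≤ 14) - P(X ≤ 6)
                   = F(14) - F(6)
                   = 0.942077 - 0.168806
                   = 0.773271

This means approximately 77.3% of outcomes fall in the interval [7, 14].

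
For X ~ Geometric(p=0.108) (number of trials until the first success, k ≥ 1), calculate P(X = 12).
0.030721

We have X ~ Geometric(p=0.108) (number of trials until the first success, k ≥ 1).

For a Geometric distribution, the PMF gives us the probability of each outcome.

Using the PMF formula:
P(X = 12) = 0.030721

Rounded to 4 decimal places: 0.0307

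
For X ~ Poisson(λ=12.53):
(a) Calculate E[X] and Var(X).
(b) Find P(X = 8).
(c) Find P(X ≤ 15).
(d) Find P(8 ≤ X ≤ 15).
(a) E[X] = 12.5300, Var(X) = 12.5300
(b) P(X = 8) = 0.054498
(c) P(X ≤ 15) = 0.803592
(d) P(8 ≤ X ≤ 15) = 0.734817

We have X ~ Poisson(λ=12.53).

(a) Moments:
E[X] = 12.5300
Var(X) = 12.5300
σ = √Var(X) = 3.5398

(b) Point probability using PMF:
P(X = 8) = 0.054498

(c) Cumulative probability using CDF:
P(X ≤ 15) = F(15) = 0.803592

(d) Range probability:
P(8 ≤ X ≤ 15) = P(X ≤ 15) - P(X ≤ 7)
                   = F(15) - F(7)
                   = 0.803592 - 0.068775
                   = 0.734817

This means approximately 73.5% of outcomes fall in the interval [8, 15].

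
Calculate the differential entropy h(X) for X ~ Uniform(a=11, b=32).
3.0445 nats

We have X ~ Uniform(a=11, b=32).

The differential entropy measures the uncertainty or information content of the distribution.

For a Uniform distribution with a=11, b=32:
h(X) = 3.0445 nats

(In bits, this would be 4.3923 bits.)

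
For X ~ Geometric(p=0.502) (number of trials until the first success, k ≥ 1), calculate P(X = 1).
0.502000

We have X ~ Geometric(p=0.502) (number of trials until the first success, k ≥ 1).

For a Geometric distribution, the PMF gives us the probability of each outcome.

Using the PMF formula:
P(X = 1) = 0.502000

Rounded to 4 decimal places: 0.5020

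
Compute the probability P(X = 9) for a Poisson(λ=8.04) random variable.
0.124685

We have X ~ Poisson(λ=8.04).

For a Poisson distribution, the PMF gives us the probability of each outcome.

Using the PMF formula:
P(X = 9) = 0.124685

Rounded to 4 decimal places: 0.1247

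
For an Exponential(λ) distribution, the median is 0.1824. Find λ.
λ = 3.8001

For X ~ Exponential(λ), the CDF is F(x) = 1 - e^(-λx).
The median m satisfies F(m) = 0.5:
1 - e^(-λm) = 0.5
e^(-λm) = 0.5
λm = ln(2)
m = ln(2) / λ

Given m = 0.1824:
λ = ln(2) / 0.1824 = 0.693147 / 0.1824 = 3.8001

Verification: ln(2) / 3.8001 = 0.1824 ✓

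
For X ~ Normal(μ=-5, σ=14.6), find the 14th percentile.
-20.7727

We have X ~ Normal(μ=-5, σ=14.6).

We want to find x such that P(X ≤ x) = 0.14.

This is the 14th percentile, which means 14% of values fall below this point.

Using the inverse CDF (quantile function):
x = F⁻¹(0.14) = -20.7727

Verification: P(X ≤ -20.7727) = 0.14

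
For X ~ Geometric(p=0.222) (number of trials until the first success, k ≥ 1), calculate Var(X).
15.7861

We have X ~ Geometric(p=0.222) (number of trials until the first success, k ≥ 1).

For a Geometric distribution with p=0.222 (number of trials until the first success, k ≥ 1):
Var(X) = 15.7861

The variance measures the spread of the distribution around the mean.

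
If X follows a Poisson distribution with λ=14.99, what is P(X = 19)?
0.055598

We have X ~ Poisson(λ=14.99).

For a Poisson distribution, the PMF gives us the probability of each outcome.

Using the PMF formula:
P(X = 19) = 0.055598

Rounded to 4 decimal places: 0.0556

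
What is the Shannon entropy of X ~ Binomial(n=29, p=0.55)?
2.4042 nats

We have X ~ Binomial(n=29, p=0.55).

The Shannon entropy measures the uncertainty or information content of the distribution.

For a Binomial distribution with n=29, p=0.55:
H(X) = 2.4042 nats

(In bits, this would be 3.4685 bits.)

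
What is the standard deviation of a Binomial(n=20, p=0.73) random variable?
1.9854

We have X ~ Binomial(n=20, p=0.73).

For a Binomial distribution with n=20, p=0.73:
σ = √Var(X) = 1.9854

The standard deviation is the square root of the variance.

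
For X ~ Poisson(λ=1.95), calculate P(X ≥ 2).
0.580291

We have X ~ Poisson(λ=1.95).

For discrete distributions, P(X ≥ 2) = 1 - P(X ≤ 1).

P(X ≤ 1) = 0.419709
P(X ≥ 2) = 1 - 0.419709 = 0.580291

So there's approximately a 58.0% chance that X is at least 2.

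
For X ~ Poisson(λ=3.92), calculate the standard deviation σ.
1.9799

We have X ~ Poisson(λ=3.92).

For a Poisson distribution with λ=3.92:
σ = √Var(X) = 1.9799

The standard deviation is the square root of the variance.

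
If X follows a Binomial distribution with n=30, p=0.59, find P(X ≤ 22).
0.965649

We have X ~ Binomial(n=30, p=0.59).

The CDF gives us P(X ≤ k).

Using the CDF:
P(X ≤ 22) = 0.965649

This means there's approximately a 96.6% chance that X is at most 22.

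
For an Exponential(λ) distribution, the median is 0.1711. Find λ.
λ = 4.0511

For X ~ Exponential(λ), the CDF is F(x) = 1 - e^(-λx).
The median m satisfies F(m) = 0.5:
1 - e^(-λm) = 0.5
e^(-λm) = 0.5
λm = ln(2)
m = ln(2) / λ

Given m = 0.1711:
λ = ln(2) / 0.1711 = 0.693147 / 0.1711 = 4.0511

Verification: ln(2) / 4.0511 = 0.1711 ✓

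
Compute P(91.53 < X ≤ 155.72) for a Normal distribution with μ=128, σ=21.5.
0.856437

We have X ~ Normal(μ=128, σ=21.5).

To find P(91.53 < X ≤ 155.72), we use:
P(91.53 < X ≤ 155.72) = P(X ≤ 155.72) - P(X ≤ 91.53)
                 = F(155.72) - F(91.53)
                 = 0.901353 - 0.044917
                 = 0.856437

So there's approximately a 85.6% chance that X falls in this range.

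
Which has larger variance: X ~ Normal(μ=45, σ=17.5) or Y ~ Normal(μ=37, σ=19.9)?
Y has larger variance (396.0100 > 306.2500)

Compute the variance for each distribution:

X ~ Normal(μ=45, σ=17.5):
Var(X) = 306.2500

Y ~ Normal(μ=37, σ=19.9):
Var(Y) = 396.0100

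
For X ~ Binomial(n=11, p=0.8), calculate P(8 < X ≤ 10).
0.531502

We have X ~ Binomial(n=11, p=0.8).

To find P(8 < X ≤ 10), we use:
P(8 < X ≤ 10) = P(X ≤ 10) - P(X ≤ 8)
                 = F(10) - F(8)
                 = 0.914101 - 0.382598
                 = 0.531502

So there's approximately a 53.2% chance that X falls in this range.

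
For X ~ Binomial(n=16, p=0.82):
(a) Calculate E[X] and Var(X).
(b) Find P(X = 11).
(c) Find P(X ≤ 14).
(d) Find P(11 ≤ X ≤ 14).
(a) E[X] = 13.1200, Var(X) = 2.3616
(b) P(X = 11) = 0.093025
(c) P(X ≤ 14) = 0.811457
(d) P(11 ≤ X ≤ 14) = 0.758718

We have X ~ Binomial(n=16, p=0.82).

(a) Moments:
E[X] = 13.1200
Var(X) = 2.3616
σ = √Var(X) = 1.5367

(b) Point probability using PMF:
P(X = 11) = 0.093025

(c) Cumulative probability using CDF:
P(X ≤ 14) = F(14) = 0.811457

(d) Range probability:
P(11 ≤ X ≤ 14) = P(X ≤ 14) - P(X ≤ 10)
                   = F(14) - F(10)
                   = 0.811457 - 0.052740
                   = 0.758718

This means approximately 75.9% of outcomes fall in the interval [11, 14].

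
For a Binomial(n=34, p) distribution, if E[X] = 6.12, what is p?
p = 0.18

For a Binomial(n, p) distribution:
E[X] = n × p

Given n = 34 and E[X] = 6.12:
6.12 = 34 × p
p = 6.12 / 34 = 0.18

Verification: Binomial(34, 0.18) has E[X] = 6.12 ✓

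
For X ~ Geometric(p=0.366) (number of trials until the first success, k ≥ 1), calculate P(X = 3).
0.147116

We have X ~ Geometric(p=0.366) (number of trials until the first success, k ≥ 1).

For a Geometric distribution, the PMF gives us the probability of each outcome.

Using the PMF formula:
P(X = 3) = 0.147116

Rounded to 4 decimal places: 0.1471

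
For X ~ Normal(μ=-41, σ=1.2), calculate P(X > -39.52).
0.108726

We have X ~ Normal(μ=-41, σ=1.2).

P(X > -39.52) = 1 - P(X ≤ -39.52)
                = 1 - F(-39.52)
                = 1 - 0.891274
                = 0.108726

So there's approximately a 10.9% chance that X exceeds -39.52.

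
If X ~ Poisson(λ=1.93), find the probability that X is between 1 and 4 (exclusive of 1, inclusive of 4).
0.528157

We have X ~ Poisson(λ=1.93).

To find P(1 < X ≤ 4), we use:
P(1 < X ≤ 4) = P(X ≤ 4) - P(X ≤ 1)
                 = F(4) - F(1)
                 = 0.953442 - 0.425284
                 = 0.528157

So there's approximately a 52.8% chance that X falls in this range.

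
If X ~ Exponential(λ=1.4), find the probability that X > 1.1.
0.214381

We have X ~ Exponential(λ=1.4).

P(X > 1.1) = 1 - P(X ≤ 1.1)
                = 1 - F(1.1)
                = 1 - 0.785619
                = 0.214381

So there's approximately a 21.4% chance that X exceeds 1.1.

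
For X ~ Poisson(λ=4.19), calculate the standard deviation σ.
2.0469

We have X ~ Poisson(λ=4.19).

For a Poisson distribution with λ=4.19:
σ = √Var(X) = 2.0469

The standard deviation is the square root of the variance.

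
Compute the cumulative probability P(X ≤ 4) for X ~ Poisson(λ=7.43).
0.137250

We have X ~ Poisson(λ=7.43).

The CDF gives us P(X ≤ k).

Using the CDF:
P(X ≤ 4) = 0.137250

This means there's approximately a 13.7% chance that X is at most 4.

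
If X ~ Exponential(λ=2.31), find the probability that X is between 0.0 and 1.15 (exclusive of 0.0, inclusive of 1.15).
0.929807

We have X ~ Exponential(λ=2.31).

To find P(0.0 < X ≤ 1.15), we use:
P(0.0 < X ≤ 1.15) = P(X ≤ 1.15) - P(X ≤ 0.0)
                 = F(1.15) - F(0.0)
                 = 0.929807 - 0.000000
                 = 0.929807

So there's approximately a 93.0% chance that X falls in this range.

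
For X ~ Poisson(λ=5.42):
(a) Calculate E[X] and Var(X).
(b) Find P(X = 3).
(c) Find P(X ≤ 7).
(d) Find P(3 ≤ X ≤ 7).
(a) E[X] = 5.4200, Var(X) = 5.4200
(b) P(X = 3) = 0.117482
(c) P(X ≤ 7) = 0.819252
(d) P(3 ≤ X ≤ 7) = 0.725803

We have X ~ Poisson(λ=5.42).

(a) Moments:
E[X] = 5.4200
Var(X) = 5.4200
σ = √Var(X) = 2.3281

(b) Point probability using PMF:
P(X = 3) = 0.117482

(c) Cumulative probability using CDF:
P(X ≤ 7) = F(7) = 0.819252

(d) Range probability:
P(3 ≤ X ≤ 7) = P(X ≤ 7) - P(X ≤ 2)
                   = F(7) - F(2)
                   = 0.819252 - 0.093449
                   = 0.725803

This means approximately 72.6% of outcomes fall in the interval [3, 7].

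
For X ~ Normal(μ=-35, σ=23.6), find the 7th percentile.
-69.8287

We have X ~ Normal(μ=-35, σ=23.6).

We want to find x such that P(X ≤ x) = 0.07.

This is the 7th percentile, which means 7% of values fall below this point.

Using the inverse CDF (quantile function):
x = F⁻¹(0.07) = -69.8287

Verification: P(X ≤ -69.8287) = 0.07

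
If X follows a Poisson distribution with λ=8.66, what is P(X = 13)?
0.042900

We have X ~ Poisson(λ=8.66).

For a Poisson distribution, the PMF gives us the probability of each outcome.

Using the PMF formula:
P(X = 13) = 0.042900

Rounded to 4 decimal places: 0.0429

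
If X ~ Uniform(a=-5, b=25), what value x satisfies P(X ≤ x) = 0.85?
20.5000

We have X ~ Uniform(a=-5, b=25).

We want to find x such that P(X ≤ x) = 0.85.

This is the 85th percentile, which means 85% of values fall below this point.

Using the inverse CDF (quantile function):
x = F⁻¹(0.85) = 20.5000

Verification: P(X ≤ 20.5000) = 0.85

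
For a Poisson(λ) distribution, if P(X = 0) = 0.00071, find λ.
λ = 7.2502

For a Poisson(λ) distribution, the PMF at 0 is:
P(X = 0) = λ^0 e^(-λ) / 0! = e^(-λ)

Given P(X = 0) = 0.00071:
e^(-λ) = 0.00071
-λ = ln(0.00071)
λ = -ln(0.00071) = 7.2502

Verification: e^(-7.2502) = 0.00071 ✓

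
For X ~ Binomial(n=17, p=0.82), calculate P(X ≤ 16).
0.965736

We have X ~ Binomial(n=17, p=0.82).

The CDF gives us P(X ≤ k).

Using the CDF:
P(X ≤ 16) = 0.965736

This means there's approximately a 96.6% chance that X is at most 16.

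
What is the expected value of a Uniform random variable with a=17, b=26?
21.5000

We have X ~ Uniform(a=17, b=26).

For a Uniform distribution with a=17, b=26:
E[X] = 21.5000

This is the expected (average) value of X.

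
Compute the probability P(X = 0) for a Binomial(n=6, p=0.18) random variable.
0.304007

We have X ~ Binomial(n=6, p=0.18).

For a Binomial distribution, the PMF gives us the probability of each outcome.

Using the PMF formula:
P(X = 0) = 0.304007

Rounded to 4 decimal places: 0.3040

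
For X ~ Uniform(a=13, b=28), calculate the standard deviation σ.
4.3301

We have X ~ Uniform(a=13, b=28).

For a Uniform distribution with a=13, b=28:
σ = √Var(X) = 4.3301

The standard deviation is the square root of the variance.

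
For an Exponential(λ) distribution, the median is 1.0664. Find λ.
λ = 0.6500

For X ~ Exponential(λ), the CDF is F(x) = 1 - e^(-λx).
The median m satisfies F(m) = 0.5:
1 - e^(-λm) = 0.5
e^(-λm) = 0.5
λm = ln(2)
m = ln(2) / λ

Given m = 1.0664:
λ = ln(2) / 1.0664 = 0.693147 / 1.0664 = 0.6500

Verification: ln(2) / 0.6500 = 1.0664 ✓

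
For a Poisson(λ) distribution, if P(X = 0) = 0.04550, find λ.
λ = 3.0900

For a Poisson(λ) distribution, the PMF at 0 is:
P(X = 0) = λ^0 e^(-λ) / 0! = e^(-λ)

Given P(X = 0) = 0.04550:
e^(-λ) = 0.04550
-λ = ln(0.04550)
λ = -ln(0.04550) = 3.0900

Verification: e^(-3.0900) = 0.04550 ✓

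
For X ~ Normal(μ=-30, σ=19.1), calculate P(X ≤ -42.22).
0.261154

We have X ~ Normal(μ=-30, σ=19.1).

The CDF gives us P(X ≤ k).

Using the CDF:
P(X ≤ -42.22) = 0.261154

This means there's approximately a 26.1% chance that X is at most -42.22.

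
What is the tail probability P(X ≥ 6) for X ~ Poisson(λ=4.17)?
0.241972

We have X ~ Poisson(λ=4.17).

For discrete distributions, P(X ≥ 6) = 1 - P(X ≤ 5).

P(X ≤ 5) = 0.758028
P(X ≥ 6) = 1 - 0.758028 = 0.241972

So there's approximately a 24.2% chance that X is at least 6.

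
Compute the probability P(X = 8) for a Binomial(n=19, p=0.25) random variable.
0.048709

We have X ~ Binomial(n=19, p=0.25).

For a Binomial distribution, the PMF gives us the probability of each outcome.

Using the PMF formula:
P(X = 8) = 0.048709

Rounded to 4 decimal places: 0.0487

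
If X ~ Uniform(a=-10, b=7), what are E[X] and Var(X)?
E[X] = -1.5000, Var(X) = 24.0833

We have X ~ Uniform(a=-10, b=7).

For a Uniform distribution with a=-10, b=7:

Expected value:
E[X] = -1.5000

Variance:
Var(X) = 24.0833

Standard deviation:
σ = √Var(X) = 4.9075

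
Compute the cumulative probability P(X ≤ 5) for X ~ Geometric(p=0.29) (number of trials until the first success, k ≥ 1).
0.819577

We have X ~ Geometric(p=0.29) (number of trials until the first success, k ≥ 1).

The CDF gives us P(X ≤ k).

Using the CDF:
P(X ≤ 5) = 0.819577

This means there's approximately a 82.0% chance that X is at most 5.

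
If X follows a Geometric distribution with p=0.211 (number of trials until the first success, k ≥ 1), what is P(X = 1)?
0.211000

We have X ~ Geometric(p=0.211) (number of trials until the first success, k ≥ 1).

For a Geometric distribution, the PMF gives us the probability of each outcome.

Using the PMF formula:
P(X = 1) = 0.211000

Rounded to 4 decimal places: 0.2110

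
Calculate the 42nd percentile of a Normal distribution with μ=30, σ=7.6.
28.4656

We have X ~ Normal(μ=30, σ=7.6).

We want to find x such that P(X ≤ x) = 0.42.

This is the 42nd percentile, which means 42% of values fall below this point.

Using the inverse CDF (quantile function):
x = F⁻¹(0.42) = 28.4656

Verification: P(X ≤ 28.4656) = 0.42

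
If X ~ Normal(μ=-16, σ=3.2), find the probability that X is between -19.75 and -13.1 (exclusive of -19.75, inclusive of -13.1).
0.696975

We have X ~ Normal(μ=-16, σ=3.2).

To find P(-19.75 < X ≤ -13.1), we use:
P(-19.75 < X ≤ -13.1) = P(X ≤ -13.1) - P(X ≤ -19.75)
                 = F(-13.1) - F(-19.75)
                 = 0.817598 - 0.120624
                 = 0.696975

So there's approximately a 69.7% chance that X falls in this range.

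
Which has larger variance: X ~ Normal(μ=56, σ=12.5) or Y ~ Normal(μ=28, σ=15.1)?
Y has larger variance (228.0100 > 156.2500)

Compute the variance for each distribution:

X ~ Normal(μ=56, σ=12.5):
Var(X) = 156.2500

Y ~ Normal(μ=28, σ=15.1):
Var(Y) = 228.0100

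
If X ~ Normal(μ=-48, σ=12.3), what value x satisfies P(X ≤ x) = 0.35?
-52.7394

We have X ~ Normal(μ=-48, σ=12.3).

We want to find x such that P(X ≤ x) = 0.35.

This is the 35th percentile, which means 35% of values fall below this point.

Using the inverse CDF (quantile function):
x = F⁻¹(0.35) = -52.7394

Verification: P(X ≤ -52.7394) = 0.35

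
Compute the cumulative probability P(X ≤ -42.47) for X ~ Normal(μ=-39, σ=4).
0.192834

We have X ~ Normal(μ=-39, σ=4).

The CDF gives us P(X ≤ k).

Using the CDF:
P(X ≤ -42.47) = 0.192834

This means there's approximately a 19.3% chance that X is at most -42.47.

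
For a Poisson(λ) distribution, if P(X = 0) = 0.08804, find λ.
λ = 2.4300

For a Poisson(λ) distribution, the PMF at 0 is:
P(X = 0) = λ^0 e^(-λ) / 0! = e^(-λ)

Given P(X = 0) = 0.08804:
e^(-λ) = 0.08804
-λ = ln(0.08804)
λ = -ln(0.08804) = 2.4300

Verification: e^(-2.4300) = 0.08804 ✓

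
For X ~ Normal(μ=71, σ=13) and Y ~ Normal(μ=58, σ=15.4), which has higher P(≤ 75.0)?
Y has higher probability (P(Y ≤ 75.0) = 0.8652 > P(X ≤ 75.0) = 0.6208)

Compute P(≤ 75.0) for each distribution:

X ~ Normal(μ=71, σ=13):
P(X ≤ 75.0) = 0.6208

Y ~ Normal(μ=58, σ=15.4):
P(Y ≤ 75.0) = 0.8652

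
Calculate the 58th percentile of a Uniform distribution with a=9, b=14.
11.9000

We have X ~ Uniform(a=9, b=14).

We want to find x such that P(X ≤ x) = 0.58.

This is the 58th percentile, which means 58% of values fall below this point.

Using the inverse CDF (quantile function):
x = F⁻¹(0.58) = 11.9000

Verification: P(X ≤ 11.9000) = 0.58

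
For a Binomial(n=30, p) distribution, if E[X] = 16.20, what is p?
p = 0.54

For a Binomial(n, p) distribution:
E[X] = n × p

Given n = 30 and E[X] = 16.20:
16.20 = 30 × p
p = 16.20 / 30 = 0.54

Verification: Binomial(30, 0.54) has E[X] = 16.20 ✓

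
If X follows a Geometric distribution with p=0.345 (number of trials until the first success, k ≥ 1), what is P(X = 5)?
0.063502

We have X ~ Geometric(p=0.345) (number of trials until the first success, k ≥ 1).

For a Geometric distribution, the PMF gives us the probability of each outcome.

Using the PMF formula:
P(X = 5) = 0.063502

Rounded to 4 decimal places: 0.0635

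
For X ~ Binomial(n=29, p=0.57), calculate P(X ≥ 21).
0.066042

We have X ~ Binomial(n=29, p=0.57).

For discrete distributions, P(X ≥ 21) = 1 - P(X ≤ 20).

P(X ≤ 20) = 0.933958
P(X ≥ 21) = 1 - 0.933958 = 0.066042

So there's approximately a 6.6% chance that X is at least 21.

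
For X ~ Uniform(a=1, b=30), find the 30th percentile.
9.7000

We have X ~ Uniform(a=1, b=30).

We want to find x such that P(X ≤ x) = 0.3.

This is the 30th percentile, which means 30% of values fall below this point.

Using the inverse CDF (quantile function):
x = F⁻¹(0.3) = 9.7000

Verification: P(X ≤ 9.7000) = 0.3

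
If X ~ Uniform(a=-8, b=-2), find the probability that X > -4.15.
0.358333

We have X ~ Uniform(a=-8, b=-2).

P(X > -4.15) = 1 - P(X ≤ -4.15)
                = 1 - F(-4.15)
                = 1 - 0.641667
                = 0.358333

So there's approximately a 35.8% chance that X exceeds -4.15.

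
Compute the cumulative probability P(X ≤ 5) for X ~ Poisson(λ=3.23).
0.891144

We have X ~ Poisson(λ=3.23).

The CDF gives us P(X ≤ k).

Using the CDF:
P(X ≤ 5) = 0.891144

This means there's approximately a 89.1% chance that X is at most 5.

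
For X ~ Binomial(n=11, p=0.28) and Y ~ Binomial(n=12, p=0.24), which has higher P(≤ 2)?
Y has higher probability (P(Y ≤ 2) = 0.4222 > P(X ≤ 2) = 0.3665)

Compute P(≤ 2) for each distribution:

X ~ Binomial(n=11, p=0.28):
P(X ≤ 2) = 0.3665

Y ~ Binomial(n=12, p=0.24):
P(Y ≤ 2) = 0.4222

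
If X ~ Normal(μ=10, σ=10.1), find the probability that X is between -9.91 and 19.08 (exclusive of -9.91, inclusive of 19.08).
0.791331

We have X ~ Normal(μ=10, σ=10.1).

To find P(-9.91 < X ≤ 19.08), we use:
P(-9.91 < X ≤ 19.08) = P(X ≤ 19.08) - P(X ≤ -9.91)
                 = F(19.08) - F(-9.91)
                 = 0.815676 - 0.024346
                 = 0.791331

So there's approximately a 79.1% chance that X falls in this range.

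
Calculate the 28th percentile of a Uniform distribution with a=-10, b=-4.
-8.3200

We have X ~ Uniform(a=-10, b=-4).

We want to find x such that P(X ≤ x) = 0.28.

This is the 28th percentile, which means 28% of values fall below this point.

Using the inverse CDF (quantile function):
x = F⁻¹(0.28) = -8.3200

Verification: P(X ≤ -8.3200) = 0.28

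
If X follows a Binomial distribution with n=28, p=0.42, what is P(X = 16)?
0.041334

We have X ~ Binomial(n=28, p=0.42).

For a Binomial distribution, the PMF gives us the probability of each outcome.

Using the PMF formula:
P(X = 16) = 0.041334

Rounded to 4 decimal places: 0.0413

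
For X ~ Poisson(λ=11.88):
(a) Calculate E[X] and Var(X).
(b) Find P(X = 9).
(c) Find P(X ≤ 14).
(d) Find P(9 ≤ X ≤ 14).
(a) E[X] = 11.8800, Var(X) = 11.8800
(b) P(X = 9) = 0.089984
(c) P(X ≤ 14) = 0.782773
(d) P(9 ≤ X ≤ 14) = 0.619724

We have X ~ Poisson(λ=11.88).

(a) Moments:
E[X] = 11.8800
Var(X) = 11.8800
σ = √Var(X) = 3.4467

(b) Point probability using PMF:
P(X = 9) = 0.089984

(c) Cumulative probability using CDF:
P(X ≤ 14) = F(14) = 0.782773

(d) Range probability:
P(9 ≤ X ≤ 14) = P(X ≤ 14) - P(X ≤ 8)
                   = F(14) - F(8)
                   = 0.782773 - 0.163049
                   = 0.619724

This means approximately 62.0% of outcomes fall in the interval [9, 14].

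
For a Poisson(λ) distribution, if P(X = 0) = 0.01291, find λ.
λ = 4.3498

For a Poisson(λ) distribution, the PMF at 0 is:
P(X = 0) = λ^0 e^(-λ) / 0! = e^(-λ)

Given P(X = 0) = 0.01291:
e^(-λ) = 0.01291
-λ = ln(0.01291)
λ = -ln(0.01291) = 4.3498

Verification: e^(-4.3498) = 0.01291 ✓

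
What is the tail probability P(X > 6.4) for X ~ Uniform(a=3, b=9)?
0.433333

We have X ~ Uniform(a=3, b=9).

P(X > 6.4) = 1 - P(X ≤ 6.4)
                = 1 - F(6.4)
                = 1 - 0.566667
                = 0.433333

So there's approximately a 43.3% chance that X exceeds 6.4.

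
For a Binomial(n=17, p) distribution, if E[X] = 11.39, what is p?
p = 0.67

For a Binomial(n, p) distribution:
E[X] = n × p

Given n = 17 and E[X] = 11.39:
11.39 = 17 × p
p = 11.39 / 17 = 0.67

Verification: Binomial(17, 0.67) has E[X] = 11.39 ✓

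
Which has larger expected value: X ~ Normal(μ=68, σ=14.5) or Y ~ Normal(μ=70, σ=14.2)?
Y has larger mean (70.0000 > 68.0000)

Compute the expected value for each distribution:

X ~ Normal(μ=68, σ=14.5):
E[X] = 68.0000

Y ~ Normal(μ=70, σ=14.2):
E[Y] = 70.0000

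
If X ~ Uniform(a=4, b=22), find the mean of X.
13.0000

We have X ~ Uniform(a=4, b=22).

For a Uniform distribution with a=4, b=22:
E[X] = 13.0000

This is the expected (average) value of X.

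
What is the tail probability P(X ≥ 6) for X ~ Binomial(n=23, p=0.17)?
0.184327

We have X ~ Binomial(n=23, p=0.17).

For discrete distributions, P(X ≥ 6) = 1 - P(X ≤ 5).

P(X ≤ 5) = 0.815673
P(X ≥ 6) = 1 - 0.815673 = 0.184327

So there's approximately a 18.4% chance that X is at least 6.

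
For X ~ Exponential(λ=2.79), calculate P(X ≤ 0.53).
0.772066

We have X ~ Exponential(λ=2.79).

The CDF gives us P(X ≤ k).

Using the CDF:
P(X ≤ 0.53) = 0.772066

This means there's approximately a 77.2% chance that X is at most 0.53.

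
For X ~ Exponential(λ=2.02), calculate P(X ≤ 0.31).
0.465380

We have X ~ Exponential(λ=2.02).

The CDF gives us P(X ≤ k).

Using the CDF:
P(X ≤ 0.31) = 0.465380

This means there's approximately a 46.5% chance that X is at most 0.31.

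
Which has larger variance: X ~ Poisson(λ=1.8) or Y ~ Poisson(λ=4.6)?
Y has larger variance (4.6000 > 1.8000)

Compute the variance for each distribution:

X ~ Poisson(λ=1.8):
Var(X) = 1.8000

Y ~ Poisson(λ=4.6):
Var(Y) = 4.6000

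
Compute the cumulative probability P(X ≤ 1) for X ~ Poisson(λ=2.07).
0.387390

We have X ~ Poisson(λ=2.07).

The CDF gives us P(X ≤ k).

Using the CDF:
P(X ≤ 1) = 0.387390

This means there's approximately a 38.7% chance that X is at most 1.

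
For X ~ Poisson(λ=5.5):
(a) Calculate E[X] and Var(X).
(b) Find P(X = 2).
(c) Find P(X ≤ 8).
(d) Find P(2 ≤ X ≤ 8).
(a) E[X] = 5.5000, Var(X) = 5.5000
(b) P(X = 2) = 0.061812
(c) P(X ≤ 8) = 0.894357
(d) P(2 ≤ X ≤ 8) = 0.867793

We have X ~ Poisson(λ=5.5).

(a) Moments:
E[X] = 5.5000
Var(X) = 5.5000
σ = √Var(X) = 2.3452

(b) Point probability using PMF:
P(X = 2) = 0.061812

(c) Cumulative probability using CDF:
P(X ≤ 8) = F(8) = 0.894357

(d) Range probability:
P(2 ≤ X ≤ 8) = P(X ≤ 8) - P(X ≤ 1)
                   = F(8) - F(1)
                   = 0.894357 - 0.026564
                   = 0.867793

This means approximately 86.8% of outcomes fall in the interval [2, 8].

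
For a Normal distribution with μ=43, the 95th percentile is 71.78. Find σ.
σ = 17.4970

For X ~ Normal(μ, σ), the p-th percentile satisfies x = μ + z_p × σ,
where z_p = Φ⁻¹(p) is the standard normal quantile.

Step 1: z_{0.95} = Φ⁻¹(0.95) = 1.6449

Step 2: Solve for σ:
71.78 = 43 + 1.6449 × σ
σ = (71.78 - 43) / 1.6449
σ = 28.78 / 1.6449
σ = 17.4970

Verification: μ + z × σ = 43 + 1.6449 × 17.4970 = 71.78 ✓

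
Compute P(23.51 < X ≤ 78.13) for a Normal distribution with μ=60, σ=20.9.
0.766745

We have X ~ Normal(μ=60, σ=20.9).

To find P(23.51 < X ≤ 78.13), we use:
P(23.51 < X ≤ 78.13) = P(X ≤ 78.13) - P(X ≤ 23.51)
                 = F(78.13) - F(23.51)
                 = 0.807156 - 0.040411
                 = 0.766745

So there's approximately a 76.7% chance that X falls in this range.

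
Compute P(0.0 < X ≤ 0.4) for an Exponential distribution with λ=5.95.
0.907449

We have X ~ Exponential(λ=5.95).

To find P(0.0 < X ≤ 0.4), we use:
P(0.0 < X ≤ 0.4) = P(X ≤ 0.4) - P(X ≤ 0.0)
                 = F(0.4) - F(0.0)
                 = 0.907449 - 0.000000
                 = 0.907449

So there's approximately a 90.7% chance that X falls in this range.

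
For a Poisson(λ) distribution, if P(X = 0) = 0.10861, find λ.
λ = 2.2200

For a Poisson(λ) distribution, the PMF at 0 is:
P(X = 0) = λ^0 e^(-λ) / 0! = e^(-λ)

Given P(X = 0) = 0.10861:
e^(-λ) = 0.10861
-λ = ln(0.10861)
λ = -ln(0.10861) = 2.2200

Verification: e^(-2.2200) = 0.10861 ✓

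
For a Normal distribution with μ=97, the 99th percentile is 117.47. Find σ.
σ = 8.7992

For X ~ Normal(μ, σ), the p-th percentile satisfies x = μ + z_p × σ,
where z_p = Φ⁻¹(p) is the standard normal quantile.

Step 1: z_{0.99} = Φ⁻¹(0.99) = 2.3263

Step 2: Solve for σ:
117.47 = 97 + 2.3263 × σ
σ = (117.47 - 97) / 2.3263
σ = 20.47 / 2.3263
σ = 8.7992

Verification: μ + z × σ = 97 + 2.3263 × 8.7992 = 117.47 ✓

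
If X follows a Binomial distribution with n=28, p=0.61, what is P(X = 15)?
0.108930

We have X ~ Binomial(n=28, p=0.61).

For a Binomial distribution, the PMF gives us the probability of each outcome.

Using the PMF formula:
P(X = 15) = 0.108930

Rounded to 4 decimal places: 0.1089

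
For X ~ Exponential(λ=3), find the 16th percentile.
0.0581

We have X ~ Exponential(λ=3).

We want to find x such that P(X ≤ x) = 0.16.

This is the 16th percentile, which means 16% of values fall below this point.

Using the inverse CDF (quantile function):
x = F⁻¹(0.16) = 0.0581

Verification: P(X ≤ 0.0581) = 0.16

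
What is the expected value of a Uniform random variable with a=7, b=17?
12.0000

We have X ~ Uniform(a=7, b=17).

For a Uniform distribution with a=7, b=17:
E[X] = 12.0000

This is the expected (average) value of X.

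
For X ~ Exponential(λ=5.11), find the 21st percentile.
0.0461

We have X ~ Exponential(λ=5.11).

We want to find x such that P(X ≤ x) = 0.21.

This is the 21st percentile, which means 21% of values fall below this point.

Using the inverse CDF (quantile function):
x = F⁻¹(0.21) = 0.0461

Verification: P(X ≤ 0.0461) = 0.21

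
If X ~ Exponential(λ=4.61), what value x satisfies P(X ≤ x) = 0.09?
0.0205

We have X ~ Exponential(λ=4.61).

We want to find x such that P(X ≤ x) = 0.09.

This is the 9th percentile, which means 9% of values fall below this point.

Using the inverse CDF (quantile function):
x = F⁻¹(0.09) = 0.0205

Verification: P(X ≤ 0.0205) = 0.09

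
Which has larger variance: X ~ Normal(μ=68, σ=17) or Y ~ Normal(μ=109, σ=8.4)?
X has larger variance (289.0000 > 70.5600)

Compute the variance for each distribution:

X ~ Normal(μ=68, σ=17):
Var(X) = 289.0000

Y ~ Normal(μ=109, σ=8.4):
Var(Y) = 70.5600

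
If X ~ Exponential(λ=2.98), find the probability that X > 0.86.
0.077089

We have X ~ Exponential(λ=2.98).

P(X > 0.86) = 1 - P(X ≤ 0.86)
                = 1 - F(0.86)
                = 1 - 0.922911
                = 0.077089

So there's approximately a 7.7% chance that X exceeds 0.86.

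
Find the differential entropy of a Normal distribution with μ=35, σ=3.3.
2.6129 nats

We have X ~ Normal(μ=35, σ=3.3).

The differential entropy measures the uncertainty or information content of the distribution.

For a Normal distribution with μ=35, σ=3.3:
h(X) = 2.6129 nats

(In bits, this would be 3.7696 bits.)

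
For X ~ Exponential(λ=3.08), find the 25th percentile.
0.0934

We have X ~ Exponential(λ=3.08).

We want to find x such that P(X ≤ x) = 0.25.

This is the 25th percentile, which means 25% of values fall below this point.

Using the inverse CDF (quantile function):
x = F⁻¹(0.25) = 0.0934

Verification: P(X ≤ 0.0934) = 0.25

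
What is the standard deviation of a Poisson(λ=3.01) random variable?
1.7349

We have X ~ Poisson(λ=3.01).

For a Poisson distribution with λ=3.01:
σ = √Var(X) = 1.7349

The standard deviation is the square root of the variance.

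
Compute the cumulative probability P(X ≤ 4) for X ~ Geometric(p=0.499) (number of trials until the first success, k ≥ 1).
0.936998

We have X ~ Geometric(p=0.499) (number of trials until the first success, k ≥ 1).

The CDF gives us P(X ≤ k).

Using the CDF:
P(X ≤ 4) = 0.936998

This means there's approximately a 93.7% chance that X is at most 4.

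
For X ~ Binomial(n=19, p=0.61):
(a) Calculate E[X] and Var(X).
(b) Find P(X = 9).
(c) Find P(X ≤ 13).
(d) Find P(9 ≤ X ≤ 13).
(a) E[X] = 11.5900, Var(X) = 4.5201
(b) P(X = 9) = 0.087939
(c) P(X ≤ 13) = 0.814303
(d) P(9 ≤ X ≤ 13) = 0.739630

We have X ~ Binomial(n=19, p=0.61).

(a) Moments:
E[X] = 11.5900
Var(X) = 4.5201
σ = √Var(X) = 2.1261

(b) Point probability using PMF:
P(X = 9) = 0.087939

(c) Cumulative probability using CDF:
P(X ≤ 13) = F(13) = 0.814303

(d) Range probability:
P(9 ≤ X ≤ 13) = P(X ≤ 13) - P(X ≤ 8)
                   = F(13) - F(8)
                   = 0.814303 - 0.074672
                   = 0.739630

This means approximately 74.0% of outcomes fall in the interval [9, 13].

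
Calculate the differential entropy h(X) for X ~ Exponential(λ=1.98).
0.3169 nats

We have X ~ Exponential(λ=1.98).

The differential entropy measures the uncertainty or information content of the distribution.

For an Exponential distribution with λ=1.98:
h(X) = 0.3169 nats

(In bits, this would be 0.4572 bits.)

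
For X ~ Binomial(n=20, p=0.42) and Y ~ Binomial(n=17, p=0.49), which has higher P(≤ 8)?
Y has higher probability (P(Y ≤ 8) = 0.5333 > P(X ≤ 8) = 0.5229)

Compute P(≤ 8) for each distribution:

X ~ Binomial(n=20, p=0.42):
P(X ≤ 8) = 0.5229

Y ~ Binomial(n=17, p=0.49):
P(Y ≤ 8) = 0.5333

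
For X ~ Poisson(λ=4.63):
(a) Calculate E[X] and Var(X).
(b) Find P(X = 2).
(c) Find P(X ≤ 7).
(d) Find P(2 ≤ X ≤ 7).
(a) E[X] = 4.6300, Var(X) = 4.6300
(b) P(X = 2) = 0.104556
(c) P(X ≤ 7) = 0.902321
(d) P(2 ≤ X ≤ 7) = 0.847402

We have X ~ Poisson(λ=4.63).

(a) Moments:
E[X] = 4.6300
Var(X) = 4.6300
σ = √Var(X) = 2.1517

(b) Point probability using PMF:
P(X = 2) = 0.104556

(c) Cumulative probability using CDF:
P(X ≤ 7) = F(7) = 0.902321

(d) Range probability:
P(2 ≤ X ≤ 7) = P(X ≤ 7) - P(X ≤ 1)
                   = F(7) - F(1)
                   = 0.902321 - 0.054919
                   = 0.847402

This means approximately 84.7% of outcomes fall in the interval [2, 7].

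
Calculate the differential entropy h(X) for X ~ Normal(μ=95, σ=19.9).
4.4097 nats

We have X ~ Normal(μ=95, σ=19.9).

The differential entropy measures the uncertainty or information content of the distribution.

For a Normal distribution with μ=95, σ=19.9:
h(X) = 4.4097 nats

(In bits, this would be 6.3618 bits.)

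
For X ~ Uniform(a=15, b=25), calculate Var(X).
8.3333

We have X ~ Uniform(a=15, b=25).

For a Uniform distribution with a=15, b=25:
Var(X) = 8.3333

The variance measures the spread of the distribution around the mean.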